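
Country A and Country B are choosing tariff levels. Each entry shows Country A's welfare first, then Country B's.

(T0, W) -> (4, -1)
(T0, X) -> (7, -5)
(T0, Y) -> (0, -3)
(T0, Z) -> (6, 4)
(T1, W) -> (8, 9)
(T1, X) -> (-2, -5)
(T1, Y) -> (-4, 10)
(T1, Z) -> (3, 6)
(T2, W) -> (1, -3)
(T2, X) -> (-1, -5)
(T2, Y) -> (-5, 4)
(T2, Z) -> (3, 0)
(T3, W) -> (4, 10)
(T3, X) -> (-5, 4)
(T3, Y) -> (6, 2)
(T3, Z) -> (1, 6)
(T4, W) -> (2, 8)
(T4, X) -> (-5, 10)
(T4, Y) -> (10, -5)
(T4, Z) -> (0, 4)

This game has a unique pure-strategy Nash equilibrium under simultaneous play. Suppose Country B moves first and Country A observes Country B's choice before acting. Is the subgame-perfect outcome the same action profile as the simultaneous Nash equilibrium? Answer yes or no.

no

Country A best-responds to each possible Country B move:
- W: Country A compares 4, 8, 1, 4, 2 and picks T1; Country B would get 9.
- X: Country A compares 7, -2, -1, -5, -5 and picks T0; Country B would get -5.
- Y: Country A compares 0, -4, -5, 6, 10 and picks T4; Country B would get -5.
- Z: Country A compares 6, 3, 3, 1, 0 and picks T0; Country B would get 4.
Maximizing over 9, -5, -5, 4, Country B chooses W. Subgame-perfect outcome: (T1, W) with payoffs (8, 9).
Under simultaneous play:
Country A's best replies: W→T1; X→T0; Y→T4; Z→T0.
Country B's best replies: T0→Z; T1→Y; T2→Y; T3→W; T4→X.
Only (T0, Z) has each player best-responding; Nash payoffs (6, 4).
Sequential outcome (T1, W) differs from the Nash profile (T0, Z).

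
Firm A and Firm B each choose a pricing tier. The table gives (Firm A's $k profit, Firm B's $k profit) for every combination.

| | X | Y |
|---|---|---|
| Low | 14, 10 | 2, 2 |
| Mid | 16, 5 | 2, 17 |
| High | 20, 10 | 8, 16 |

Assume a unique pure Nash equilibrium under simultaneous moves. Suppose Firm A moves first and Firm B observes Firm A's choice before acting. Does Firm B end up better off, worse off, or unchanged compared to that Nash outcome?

worse off

Backward induction with Firm A moving first.
- Low: Firm B compares 10, 2 and picks X; Firm A would get 14.
- Mid: Firm B compares 5, 17 and picks Y; Firm A would get 2.
- High: Firm B compares 10, 16 and picks Y; Firm A would get 8.
Among 14, 2, 8, the best is 14 at Low. Subgame-perfect outcome: (Low, X) with payoffs (14, 10).
For the simultaneous game, intersect best replies.
Firm A's best replies: X→High; Y→High.
Firm B's best replies: Low→X; Mid→Y; High→Y.
Only (High, Y) has each player best-responding; Nash payoffs (8, 16).
Firm B earns 10 sequentially versus 16 at the Nash outcome: worse off.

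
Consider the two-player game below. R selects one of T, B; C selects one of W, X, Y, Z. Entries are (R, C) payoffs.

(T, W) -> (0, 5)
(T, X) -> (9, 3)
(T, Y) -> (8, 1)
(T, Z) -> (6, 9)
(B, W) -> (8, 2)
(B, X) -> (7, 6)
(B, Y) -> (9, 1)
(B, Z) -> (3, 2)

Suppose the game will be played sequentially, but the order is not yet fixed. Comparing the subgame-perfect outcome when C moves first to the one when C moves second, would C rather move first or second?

If R leads: C's best replies are T→Z, B→X; R's induced payoffs 6, 7; outcome (B, X), payoffs (7, 6).
If C leads: R's best replies are W→B, X→T, Y→B, Z→T; C's induced payoffs 2, 3, 1, 9; outcome (T, Z), payoffs (6, 9).
C gets 9 moving first and 6 moving second, so C prefers to move first.

first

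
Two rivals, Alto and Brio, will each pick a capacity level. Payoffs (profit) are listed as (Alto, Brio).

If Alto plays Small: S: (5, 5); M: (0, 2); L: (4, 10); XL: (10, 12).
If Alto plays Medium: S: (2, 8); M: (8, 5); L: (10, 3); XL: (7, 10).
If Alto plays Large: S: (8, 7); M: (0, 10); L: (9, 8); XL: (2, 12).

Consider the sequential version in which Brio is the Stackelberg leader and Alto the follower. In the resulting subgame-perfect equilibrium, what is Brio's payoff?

12

Solve by backward induction (Brio leads).
- S: BR = Large, leader payoff 7.
- M: BR = Medium, leader payoff 5.
- L: BR = Medium, leader payoff 3.
- XL: BR = Small, leader payoff 12.
Maximizing over 7, 5, 3, 12, Brio chooses XL. Subgame-perfect outcome: (Small, XL) with payoffs (10, 12).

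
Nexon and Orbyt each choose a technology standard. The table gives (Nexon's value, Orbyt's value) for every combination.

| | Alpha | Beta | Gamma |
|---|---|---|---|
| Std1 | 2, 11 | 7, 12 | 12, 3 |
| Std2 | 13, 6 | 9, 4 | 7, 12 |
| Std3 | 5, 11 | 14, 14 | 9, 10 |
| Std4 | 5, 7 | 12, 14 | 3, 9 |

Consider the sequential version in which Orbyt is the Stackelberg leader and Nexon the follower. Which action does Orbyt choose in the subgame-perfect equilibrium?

Beta

Backward induction with Orbyt moving first.
- Alpha: BR = Std2, leader payoff 6.
- Beta: BR = Std3, leader payoff 14.
- Gamma: BR = Std1, leader payoff 3.
Among 6, 14, 3, the best is 14 at Beta. Subgame-perfect outcome: (Std3, Beta) with payoffs (14, 14).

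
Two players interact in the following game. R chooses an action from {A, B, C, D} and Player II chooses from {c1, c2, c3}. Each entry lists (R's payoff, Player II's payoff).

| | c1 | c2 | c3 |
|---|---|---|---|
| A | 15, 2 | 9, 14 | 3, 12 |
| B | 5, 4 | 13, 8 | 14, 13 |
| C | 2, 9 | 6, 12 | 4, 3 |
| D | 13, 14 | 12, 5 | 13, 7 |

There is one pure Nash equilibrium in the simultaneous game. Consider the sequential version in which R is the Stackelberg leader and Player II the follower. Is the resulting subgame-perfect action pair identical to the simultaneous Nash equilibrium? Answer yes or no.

Backward induction with R moving first.
- A: BR = c2, leader payoff 9.
- B: BR = c3, leader payoff 14.
- C: BR = c2, leader payoff 6.
- D: BR = c1, leader payoff 13.
Maximizing over 9, 14, 6, 13, R chooses B. Subgame-perfect outcome: (B, c3) with payoffs (14, 13).
Under simultaneous play:
R's best replies: c1→A; c2→B; c3→B.
Player II's best replies: A→c2; B→c3; C→c2; D→c1.
The unique mutual best reply is (B, c3), giving (14, 13).
Sequential outcome (B, c3) coincides with the Nash profile (B, c3).

yes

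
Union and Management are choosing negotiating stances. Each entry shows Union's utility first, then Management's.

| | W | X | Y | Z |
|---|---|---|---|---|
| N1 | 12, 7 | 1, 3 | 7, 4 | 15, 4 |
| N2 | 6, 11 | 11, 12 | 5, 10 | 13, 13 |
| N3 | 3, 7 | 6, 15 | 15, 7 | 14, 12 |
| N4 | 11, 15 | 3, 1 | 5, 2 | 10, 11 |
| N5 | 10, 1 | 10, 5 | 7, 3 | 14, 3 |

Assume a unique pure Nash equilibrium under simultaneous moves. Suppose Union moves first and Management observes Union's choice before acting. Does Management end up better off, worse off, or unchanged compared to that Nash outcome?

Work backward from Management's decision.
- N1: Management compares 7, 3, 4, 4 and picks W; Union would get 12.
- N2: Management compares 11, 12, 10, 13 and picks Z; Union would get 13.
- N3: Management compares 7, 15, 7, 12 and picks X; Union would get 6.
- N4: Management compares 15, 1, 2, 11 and picks W; Union would get 11.
- N5: Management compares 1, 5, 3, 3 and picks X; Union would get 10.
Union's induced payoffs are 12, 13, 6, 11, 10, so Union commits to N2. Subgame-perfect outcome: (N2, Z) with payoffs (13, 13).
Under simultaneous play:
Union's best replies: W→N1; X→N2; Y→N3; Z→N1.
Management's best replies: N1→W; N2→Z; N3→X; N4→W; N5→X.
Only (N1, W) has each player best-responding; Nash payoffs (12, 7).
Management earns 13 sequentially versus 7 at the Nash outcome: better off.

better off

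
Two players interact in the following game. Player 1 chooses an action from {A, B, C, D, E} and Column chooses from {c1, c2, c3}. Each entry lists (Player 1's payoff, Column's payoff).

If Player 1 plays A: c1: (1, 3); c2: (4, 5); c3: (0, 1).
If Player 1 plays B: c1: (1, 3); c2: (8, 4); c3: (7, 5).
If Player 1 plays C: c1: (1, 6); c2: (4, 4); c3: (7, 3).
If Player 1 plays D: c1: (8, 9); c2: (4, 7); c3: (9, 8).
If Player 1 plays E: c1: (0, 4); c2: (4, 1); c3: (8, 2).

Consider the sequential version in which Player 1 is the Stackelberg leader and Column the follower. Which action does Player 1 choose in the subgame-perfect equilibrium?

Column best-responds to each possible Player 1 move:
- A: BR = c2, leader payoff 4.
- B: BR = c3, leader payoff 7.
- C: BR = c1, leader payoff 1.
- D: BR = c1, leader payoff 8.
- E: BR = c1, leader payoff 0.
Maximizing over 4, 7, 1, 8, 0, Player 1 chooses D. Subgame-perfect outcome: (D, c1) with payoffs (8, 9).

D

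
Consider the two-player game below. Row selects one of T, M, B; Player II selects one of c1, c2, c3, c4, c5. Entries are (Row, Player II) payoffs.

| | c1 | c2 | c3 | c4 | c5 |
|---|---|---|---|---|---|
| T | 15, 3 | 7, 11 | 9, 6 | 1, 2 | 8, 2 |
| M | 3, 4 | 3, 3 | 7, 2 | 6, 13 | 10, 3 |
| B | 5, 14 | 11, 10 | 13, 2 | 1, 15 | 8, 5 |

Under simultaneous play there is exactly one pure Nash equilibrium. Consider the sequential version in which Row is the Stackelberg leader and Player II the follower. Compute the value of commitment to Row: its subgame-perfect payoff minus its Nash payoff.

1

Work backward from Player II's decision.
- T: Player II compares 3, 11, 6, 2, 2 and picks c2; Row would get 7.
- M: Player II compares 4, 3, 2, 13, 3 and picks c4; Row would get 6.
- B: Player II compares 14, 10, 2, 15, 5 and picks c4; Row would get 1.
Row's induced payoffs are 7, 6, 1, so Row commits to T. Subgame-perfect outcome: (T, c2) with payoffs (7, 11).
For the simultaneous game, intersect best replies.
Row's best replies: c1→T; c2→B; c3→B; c4→M; c5→M.
Player II's best replies: T→c2; M→c4; B→c4.
Only (M, c4) has each player best-responding; Nash payoffs (6, 13).
Row's commitment gain: 7 − 6 = 1.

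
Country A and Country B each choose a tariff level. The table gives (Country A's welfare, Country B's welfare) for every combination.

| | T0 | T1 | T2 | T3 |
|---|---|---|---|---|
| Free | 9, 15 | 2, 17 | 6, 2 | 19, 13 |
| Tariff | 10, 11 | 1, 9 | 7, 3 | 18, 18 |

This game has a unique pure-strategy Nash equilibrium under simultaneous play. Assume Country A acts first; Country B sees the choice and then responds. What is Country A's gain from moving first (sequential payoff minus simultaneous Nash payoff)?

16

Backward induction with Country A moving first.
- Free: BR = T1, leader payoff 2.
- Tariff: BR = T3, leader payoff 18.
Among 2, 18, the best is 18 at Tariff. Subgame-perfect outcome: (Tariff, T3) with payoffs (18, 18).
Under simultaneous play:
Country A's best replies: T0→Tariff; T1→Free; T2→Tariff; T3→Free.
Country B's best replies: Free→T1; Tariff→T3.
The unique mutual best reply is (Free, T1), giving (2, 17).
Country A's commitment gain: 18 − 2 = 16.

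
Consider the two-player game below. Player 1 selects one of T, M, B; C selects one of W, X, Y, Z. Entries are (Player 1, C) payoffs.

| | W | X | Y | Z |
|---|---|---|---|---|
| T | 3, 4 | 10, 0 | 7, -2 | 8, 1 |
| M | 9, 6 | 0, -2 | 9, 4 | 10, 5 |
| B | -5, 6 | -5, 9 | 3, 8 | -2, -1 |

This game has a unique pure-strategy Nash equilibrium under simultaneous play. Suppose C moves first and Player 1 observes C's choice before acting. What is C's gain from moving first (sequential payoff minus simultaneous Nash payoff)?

0

Solve by backward induction (C leads).
- W: BR = M, leader payoff 6.
- X: BR = T, leader payoff 0.
- Y: BR = M, leader payoff 4.
- Z: BR = M, leader payoff 5.
Among 6, 0, 4, 5, the best is 6 at W. Subgame-perfect outcome: (M, W) with payoffs (9, 6).
Now find the simultaneous Nash equilibrium.
Player 1's best replies: W→M; X→T; Y→M; Z→M.
C's best replies: T→W; M→W; B→X.
Only (M, W) has each player best-responding; Nash payoffs (9, 6).
C's commitment gain: 6 − 6 = 0.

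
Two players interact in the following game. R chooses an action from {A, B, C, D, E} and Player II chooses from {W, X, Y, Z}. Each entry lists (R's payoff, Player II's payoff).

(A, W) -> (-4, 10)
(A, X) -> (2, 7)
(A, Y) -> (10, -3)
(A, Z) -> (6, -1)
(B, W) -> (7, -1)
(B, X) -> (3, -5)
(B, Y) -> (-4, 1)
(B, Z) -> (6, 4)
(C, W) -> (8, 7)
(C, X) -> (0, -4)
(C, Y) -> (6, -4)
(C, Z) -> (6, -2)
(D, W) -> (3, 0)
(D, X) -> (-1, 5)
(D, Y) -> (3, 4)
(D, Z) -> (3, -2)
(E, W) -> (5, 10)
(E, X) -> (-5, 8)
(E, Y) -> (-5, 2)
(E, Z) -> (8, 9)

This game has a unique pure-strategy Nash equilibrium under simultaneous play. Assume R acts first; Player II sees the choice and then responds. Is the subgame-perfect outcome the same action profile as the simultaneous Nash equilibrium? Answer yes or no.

Player II best-responds to each possible R move:
- A: BR = W, leader payoff -4.
- B: BR = Z, leader payoff 6.
- C: BR = W, leader payoff 8.
- D: BR = X, leader payoff -1.
- E: BR = W, leader payoff 5.
R's induced payoffs are -4, 6, 8, -1, 5, so R commits to C. Subgame-perfect outcome: (C, W) with payoffs (8, 7).
For the simultaneous game, intersect best replies.
R's best replies: W→C; X→B; Y→A; Z→E.
Player II's best replies: A→W; B→Z; C→W; D→X; E→W.
The unique mutual best reply is (C, W), giving (8, 7).
Sequential outcome (C, W) coincides with the Nash profile (C, W).

yes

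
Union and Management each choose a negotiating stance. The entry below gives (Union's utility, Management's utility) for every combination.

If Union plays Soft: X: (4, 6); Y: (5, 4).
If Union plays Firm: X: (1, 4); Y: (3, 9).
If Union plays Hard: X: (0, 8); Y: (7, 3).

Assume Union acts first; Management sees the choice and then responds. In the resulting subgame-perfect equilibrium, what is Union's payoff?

4

Management best-responds to each possible Union move:
- Soft: BR = X, leader payoff 4.
- Firm: BR = Y, leader payoff 3.
- Hard: BR = X, leader payoff 0.
Maximizing over 4, 3, 0, Union chooses Soft. Subgame-perfect outcome: (Soft, X) with payoffs (4, 6).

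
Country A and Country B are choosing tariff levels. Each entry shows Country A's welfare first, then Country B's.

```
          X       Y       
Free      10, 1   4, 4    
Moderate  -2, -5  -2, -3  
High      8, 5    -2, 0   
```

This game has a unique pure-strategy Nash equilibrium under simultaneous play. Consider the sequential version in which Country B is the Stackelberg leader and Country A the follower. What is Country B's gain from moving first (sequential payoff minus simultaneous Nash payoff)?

0

Work backward from Country A's decision.
- X → Country A plays Free (best of 10, -2, 8); Country B gets 1.
- Y → Country A plays Free (best of 4, -2, -2); Country B gets 4.
Maximizing over 1, 4, Country B chooses Y. Subgame-perfect outcome: (Free, Y) with payoffs (4, 4).
Now find the simultaneous Nash equilibrium.
Country A's best replies: X→Free; Y→Free.
Country B's best replies: Free→Y; Moderate→Y; High→X.
Only (Free, Y) has each player best-responding; Nash payoffs (4, 4).
Country B's commitment gain: 4 − 4 = 0.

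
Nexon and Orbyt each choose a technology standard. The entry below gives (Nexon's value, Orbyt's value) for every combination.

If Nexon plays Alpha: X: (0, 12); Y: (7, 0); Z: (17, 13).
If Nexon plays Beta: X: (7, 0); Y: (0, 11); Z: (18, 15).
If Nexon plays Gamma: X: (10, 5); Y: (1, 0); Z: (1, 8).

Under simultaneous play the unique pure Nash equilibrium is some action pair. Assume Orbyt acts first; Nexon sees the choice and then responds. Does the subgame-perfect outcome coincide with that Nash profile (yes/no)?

Backward induction with Orbyt moving first.
- X: Nexon compares 0, 7, 10 and picks Gamma; Orbyt would get 5.
- Y: Nexon compares 7, 0, 1 and picks Alpha; Orbyt would get 0.
- Z: Nexon compares 17, 18, 1 and picks Beta; Orbyt would get 15.
Maximizing over 5, 0, 15, Orbyt chooses Z. Subgame-perfect outcome: (Beta, Z) with payoffs (18, 15).
Now find the simultaneous Nash equilibrium.
Nexon's best replies: X→Gamma; Y→Alpha; Z→Beta.
Orbyt's best replies: Alpha→Z; Beta→Z; Gamma→Z.
The unique mutual best reply is (Beta, Z), giving (18, 15).
Sequential outcome (Beta, Z) coincides with the Nash profile (Beta, Z).

yes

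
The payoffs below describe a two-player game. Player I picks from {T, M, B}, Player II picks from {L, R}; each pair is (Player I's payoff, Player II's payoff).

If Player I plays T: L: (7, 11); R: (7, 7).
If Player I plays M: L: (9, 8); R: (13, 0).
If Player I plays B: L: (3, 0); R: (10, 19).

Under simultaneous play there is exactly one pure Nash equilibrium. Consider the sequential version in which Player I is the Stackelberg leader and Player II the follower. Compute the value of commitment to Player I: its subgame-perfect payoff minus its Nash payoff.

1

Work backward from Player II's decision.
- T: Player II compares 11, 7 and picks L; Player I would get 7.
- M: Player II compares 8, 0 and picks L; Player I would get 9.
- B: Player II compares 0, 19 and picks R; Player I would get 10.
Maximizing over 7, 9, 10, Player I chooses B. Subgame-perfect outcome: (B, R) with payoffs (10, 19).
Now find the simultaneous Nash equilibrium.
Player I's best replies: L→M; R→M.
Player II's best replies: T→L; M→L; B→R.
The unique mutual best reply is (M, L), giving (9, 8).
Player I's commitment gain: 10 − 9 = 1.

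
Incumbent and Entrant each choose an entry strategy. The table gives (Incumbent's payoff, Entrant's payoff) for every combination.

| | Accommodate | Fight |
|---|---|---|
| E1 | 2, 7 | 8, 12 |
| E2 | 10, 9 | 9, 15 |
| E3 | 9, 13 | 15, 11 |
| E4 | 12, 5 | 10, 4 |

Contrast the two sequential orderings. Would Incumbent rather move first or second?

If Incumbent leads: Entrant's best replies are E1→Fight, E2→Fight, E3→Accommodate, E4→Accommodate; Incumbent's induced payoffs 8, 9, 9, 12; outcome (E4, Accommodate), payoffs (12, 5).
If Entrant leads: Incumbent's best replies are Accommodate→E4, Fight→E3; Entrant's induced payoffs 5, 11; outcome (E3, Fight), payoffs (15, 11).
Incumbent gets 12 moving first and 15 moving second, so Incumbent prefers to move second.

second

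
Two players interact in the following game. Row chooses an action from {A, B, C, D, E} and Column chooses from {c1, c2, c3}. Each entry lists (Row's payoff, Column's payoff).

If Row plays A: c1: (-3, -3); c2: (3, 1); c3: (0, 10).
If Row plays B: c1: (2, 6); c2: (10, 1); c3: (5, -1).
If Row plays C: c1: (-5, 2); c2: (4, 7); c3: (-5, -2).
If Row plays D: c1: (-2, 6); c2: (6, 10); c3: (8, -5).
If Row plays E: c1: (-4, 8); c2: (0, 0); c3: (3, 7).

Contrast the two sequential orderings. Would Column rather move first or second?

second

If Row leads: Column's best replies are A→c3, B→c1, C→c2, D→c2, E→c1; Row's induced payoffs 0, 2, 4, 6, -4; outcome (D, c2), payoffs (6, 10).
If Column leads: Row's best replies are c1→B, c2→B, c3→D; Column's induced payoffs 6, 1, -5; outcome (B, c1), payoffs (2, 6).
Column gets 6 moving first and 10 moving second, so Column prefers to move second.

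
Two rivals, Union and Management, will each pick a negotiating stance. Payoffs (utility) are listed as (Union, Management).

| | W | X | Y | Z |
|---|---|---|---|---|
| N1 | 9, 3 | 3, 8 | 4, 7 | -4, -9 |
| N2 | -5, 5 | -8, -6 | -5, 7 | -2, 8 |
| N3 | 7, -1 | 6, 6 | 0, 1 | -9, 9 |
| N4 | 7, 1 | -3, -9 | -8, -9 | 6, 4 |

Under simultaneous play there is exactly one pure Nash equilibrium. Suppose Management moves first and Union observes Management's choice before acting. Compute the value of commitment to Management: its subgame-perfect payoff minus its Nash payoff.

Backward induction with Management moving first.
- W: Union compares 9, -5, 7, 7 and picks N1; Management would get 3.
- X: Union compares 3, -8, 6, -3 and picks N3; Management would get 6.
- Y: Union compares 4, -5, 0, -8 and picks N1; Management would get 7.
- Z: Union compares -4, -2, -9, 6 and picks N4; Management would get 4.
Among 3, 6, 7, 4, the best is 7 at Y. Subgame-perfect outcome: (N1, Y) with payoffs (4, 7).
Now find the simultaneous Nash equilibrium.
Union's best replies: W→N1; X→N3; Y→N1; Z→N4.
Management's best replies: N1→X; N2→Z; N3→Z; N4→Z.
Only (N4, Z) has each player best-responding; Nash payoffs (6, 4).
Management's commitment gain: 7 − 4 = 3.

3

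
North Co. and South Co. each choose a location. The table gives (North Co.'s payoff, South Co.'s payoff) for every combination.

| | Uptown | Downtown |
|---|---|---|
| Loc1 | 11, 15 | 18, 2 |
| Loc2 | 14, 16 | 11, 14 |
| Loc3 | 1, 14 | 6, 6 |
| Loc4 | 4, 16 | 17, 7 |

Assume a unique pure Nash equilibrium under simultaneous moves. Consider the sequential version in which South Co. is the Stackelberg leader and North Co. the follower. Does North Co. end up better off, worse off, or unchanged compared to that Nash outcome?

Backward induction with South Co. moving first.
- Uptown → North Co. plays Loc2 (best of 11, 14, 1, 4); South Co. gets 16.
- Downtown → North Co. plays Loc1 (best of 18, 11, 6, 17); South Co. gets 2.
Maximizing over 16, 2, South Co. chooses Uptown. Subgame-perfect outcome: (Loc2, Uptown) with payoffs (14, 16).
Under simultaneous play:
North Co.'s best replies: Uptown→Loc2; Downtown→Loc1.
South Co.'s best replies: Loc1→Uptown; Loc2→Uptown; Loc3→Uptown; Loc4→Uptown.
Only (Loc2, Uptown) has each player best-responding; Nash payoffs (14, 16).
North Co. earns 14 sequentially versus 14 at the Nash outcome: unchanged.

unchanged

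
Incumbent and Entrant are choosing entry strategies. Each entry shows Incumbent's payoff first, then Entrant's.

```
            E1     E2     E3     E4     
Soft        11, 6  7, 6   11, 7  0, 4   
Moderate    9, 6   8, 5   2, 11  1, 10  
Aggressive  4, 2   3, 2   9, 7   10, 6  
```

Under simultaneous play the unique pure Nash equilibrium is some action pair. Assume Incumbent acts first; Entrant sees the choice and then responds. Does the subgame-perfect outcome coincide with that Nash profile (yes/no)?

Entrant best-responds to each possible Incumbent move:
- Soft: Entrant compares 6, 6, 7, 4 and picks E3; Incumbent would get 11.
- Moderate: Entrant compares 6, 5, 11, 10 and picks E3; Incumbent would get 2.
- Aggressive: Entrant compares 2, 2, 7, 6 and picks E3; Incumbent would get 9.
Incumbent's induced payoffs are 11, 2, 9, so Incumbent commits to Soft. Subgame-perfect outcome: (Soft, E3) with payoffs (11, 7).
Now find the simultaneous Nash equilibrium.
Incumbent's best replies: E1→Soft; E2→Moderate; E3→Soft; E4→Aggressive.
Entrant's best replies: Soft→E3; Moderate→E3; Aggressive→E3.
Only (Soft, E3) has each player best-responding; Nash payoffs (11, 7).
Sequential outcome (Soft, E3) coincides with the Nash profile (Soft, E3).

yes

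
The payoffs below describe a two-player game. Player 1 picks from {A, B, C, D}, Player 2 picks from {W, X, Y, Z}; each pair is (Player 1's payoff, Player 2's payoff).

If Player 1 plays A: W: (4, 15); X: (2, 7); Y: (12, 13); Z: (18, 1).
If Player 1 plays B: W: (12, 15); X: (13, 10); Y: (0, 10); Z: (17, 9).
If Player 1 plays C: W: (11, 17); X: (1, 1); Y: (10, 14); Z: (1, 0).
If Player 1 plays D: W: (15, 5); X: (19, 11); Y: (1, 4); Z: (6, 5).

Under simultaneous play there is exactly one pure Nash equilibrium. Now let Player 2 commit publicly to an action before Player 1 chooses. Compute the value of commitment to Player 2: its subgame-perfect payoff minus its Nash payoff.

Solve by backward induction (Player 2 leads).
- W: Player 1 compares 4, 12, 11, 15 and picks D; Player 2 would get 5.
- X: Player 1 compares 2, 13, 1, 19 and picks D; Player 2 would get 11.
- Y: Player 1 compares 12, 0, 10, 1 and picks A; Player 2 would get 13.
- Z: Player 1 compares 18, 17, 1, 6 and picks A; Player 2 would get 1.
Among 5, 11, 13, 1, the best is 13 at Y. Subgame-perfect outcome: (A, Y) with payoffs (12, 13).
For the simultaneous game, intersect best replies.
Player 1's best replies: W→D; X→D; Y→A; Z→A.
Player 2's best replies: A→W; B→W; C→W; D→X.
The unique mutual best reply is (D, X), giving (19, 11).
Player 2's commitment gain: 13 − 11 = 2.

2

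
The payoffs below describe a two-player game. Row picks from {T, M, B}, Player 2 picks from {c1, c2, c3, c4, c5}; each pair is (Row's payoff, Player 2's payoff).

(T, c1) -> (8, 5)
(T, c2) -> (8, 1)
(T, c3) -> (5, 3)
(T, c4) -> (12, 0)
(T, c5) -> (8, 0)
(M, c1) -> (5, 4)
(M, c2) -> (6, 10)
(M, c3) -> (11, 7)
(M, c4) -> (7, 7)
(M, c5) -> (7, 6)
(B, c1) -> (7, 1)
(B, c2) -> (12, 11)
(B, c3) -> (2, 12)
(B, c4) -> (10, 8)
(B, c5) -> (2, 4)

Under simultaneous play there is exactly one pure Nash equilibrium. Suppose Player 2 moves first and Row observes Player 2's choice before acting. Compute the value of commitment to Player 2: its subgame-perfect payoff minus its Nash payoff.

6

Row best-responds to each possible Player 2 move:
- c1 → Row plays T (best of 8, 5, 7); Player 2 gets 5.
- c2 → Row plays B (best of 8, 6, 12); Player 2 gets 11.
- c3 → Row plays M (best of 5, 11, 2); Player 2 gets 7.
- c4 → Row plays T (best of 12, 7, 10); Player 2 gets 0.
- c5 → Row plays T (best of 8, 7, 2); Player 2 gets 0.
Among 5, 11, 7, 0, 0, the best is 11 at c2. Subgame-perfect outcome: (B, c2) with payoffs (12, 11).
For the simultaneous game, intersect best replies.
Row's best replies: c1→T; c2→B; c3→M; c4→T; c5→T.
Player 2's best replies: T→c1; M→c2; B→c3.
Only (T, c1) has each player best-responding; Nash payoffs (8, 5).
Player 2's commitment gain: 11 − 5 = 6.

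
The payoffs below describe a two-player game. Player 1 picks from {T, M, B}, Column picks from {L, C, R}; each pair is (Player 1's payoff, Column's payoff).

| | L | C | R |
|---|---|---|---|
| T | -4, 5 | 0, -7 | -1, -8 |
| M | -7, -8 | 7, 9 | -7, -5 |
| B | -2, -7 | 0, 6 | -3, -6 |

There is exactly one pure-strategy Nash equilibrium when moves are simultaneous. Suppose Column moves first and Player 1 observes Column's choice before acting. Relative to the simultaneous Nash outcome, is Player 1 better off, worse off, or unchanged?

Player 1 best-responds to each possible Column move:
- L: Player 1 compares -4, -7, -2 and picks B; Column would get -7.
- C: Player 1 compares 0, 7, 0 and picks M; Column would get 9.
- R: Player 1 compares -1, -7, -3 and picks T; Column would get -8.
Maximizing over -7, 9, -8, Column chooses C. Subgame-perfect outcome: (M, C) with payoffs (7, 9).
For the simultaneous game, intersect best replies.
Player 1's best replies: L→B; C→M; R→T.
Column's best replies: T→L; M→C; B→C.
Only (M, C) has each player best-responding; Nash payoffs (7, 9).
Player 1 earns 7 sequentially versus 7 at the Nash outcome: unchanged.

unchanged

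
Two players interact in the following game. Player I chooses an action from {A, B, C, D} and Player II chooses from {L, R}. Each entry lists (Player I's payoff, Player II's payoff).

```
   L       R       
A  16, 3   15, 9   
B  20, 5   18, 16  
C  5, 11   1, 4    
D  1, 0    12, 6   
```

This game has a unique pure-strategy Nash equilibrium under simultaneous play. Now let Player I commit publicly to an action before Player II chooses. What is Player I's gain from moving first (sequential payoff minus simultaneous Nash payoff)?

0

Solve by backward induction (Player I leads).
- A → Player II plays R (best of 3, 9); Player I gets 15.
- B → Player II plays R (best of 5, 16); Player I gets 18.
- C → Player II plays L (best of 11, 4); Player I gets 5.
- D → Player II plays R (best of 0, 6); Player I gets 12.
Player I's induced payoffs are 15, 18, 5, 12, so Player I commits to B. Subgame-perfect outcome: (B, R) with payoffs (18, 16).
Now find the simultaneous Nash equilibrium.
Player I's best replies: L→B; R→B.
Player II's best replies: A→R; B→R; C→L; D→R.
Only (B, R) has each player best-responding; Nash payoffs (18, 16).
Player I's commitment gain: 18 − 18 = 0.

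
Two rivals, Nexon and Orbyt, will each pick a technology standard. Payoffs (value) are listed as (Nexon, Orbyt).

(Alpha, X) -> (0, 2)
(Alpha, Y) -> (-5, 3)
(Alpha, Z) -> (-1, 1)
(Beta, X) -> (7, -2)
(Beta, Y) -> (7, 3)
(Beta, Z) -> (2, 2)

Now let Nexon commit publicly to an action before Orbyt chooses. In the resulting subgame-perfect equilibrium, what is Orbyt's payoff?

Work backward from Orbyt's decision.
- Alpha: Orbyt compares 2, 3, 1 and picks Y; Nexon would get -5.
- Beta: Orbyt compares -2, 3, 2 and picks Y; Nexon would get 7.
Maximizing over -5, 7, Nexon chooses Beta. Subgame-perfect outcome: (Beta, Y) with payoffs (7, 3).

3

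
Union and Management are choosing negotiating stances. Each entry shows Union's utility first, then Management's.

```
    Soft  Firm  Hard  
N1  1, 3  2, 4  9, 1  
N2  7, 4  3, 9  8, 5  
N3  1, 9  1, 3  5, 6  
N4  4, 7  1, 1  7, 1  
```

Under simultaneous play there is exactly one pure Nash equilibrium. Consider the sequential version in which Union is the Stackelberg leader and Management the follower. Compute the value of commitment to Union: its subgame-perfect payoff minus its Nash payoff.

1

Work backward from Management's decision.
- N1: BR = Firm, leader payoff 2.
- N2: BR = Firm, leader payoff 3.
- N3: BR = Soft, leader payoff 1.
- N4: BR = Soft, leader payoff 4.
Among 2, 3, 1, 4, the best is 4 at N4. Subgame-perfect outcome: (N4, Soft) with payoffs (4, 7).
Under simultaneous play:
Union's best replies: Soft→N2; Firm→N2; Hard→N1.
Management's best replies: N1→Firm; N2→Firm; N3→Soft; N4→Soft.
The unique mutual best reply is (N2, Firm), giving (3, 9).
Union's commitment gain: 4 − 3 = 1.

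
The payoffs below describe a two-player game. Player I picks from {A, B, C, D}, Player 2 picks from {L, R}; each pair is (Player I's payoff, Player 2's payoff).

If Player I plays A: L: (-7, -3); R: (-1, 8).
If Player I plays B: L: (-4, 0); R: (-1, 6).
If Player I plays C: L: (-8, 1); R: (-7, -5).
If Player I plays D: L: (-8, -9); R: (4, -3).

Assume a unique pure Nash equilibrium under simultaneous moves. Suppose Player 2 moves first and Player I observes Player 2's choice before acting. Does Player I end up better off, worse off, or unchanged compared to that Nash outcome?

worse off

Solve by backward induction (Player 2 leads).
- L → Player I plays B (best of -7, -4, -8, -8); Player 2 gets 0.
- R → Player I plays D (best of -1, -1, -7, 4); Player 2 gets -3.
Player 2's induced payoffs are 0, -3, so Player 2 commits to L. Subgame-perfect outcome: (B, L) with payoffs (-4, 0).
Now find the simultaneous Nash equilibrium.
Player I's best replies: L→B; R→D.
Player 2's best replies: A→R; B→R; C→L; D→R.
The unique mutual best reply is (D, R), giving (4, -3).
Player I earns -4 sequentially versus 4 at the Nash outcome: worse off.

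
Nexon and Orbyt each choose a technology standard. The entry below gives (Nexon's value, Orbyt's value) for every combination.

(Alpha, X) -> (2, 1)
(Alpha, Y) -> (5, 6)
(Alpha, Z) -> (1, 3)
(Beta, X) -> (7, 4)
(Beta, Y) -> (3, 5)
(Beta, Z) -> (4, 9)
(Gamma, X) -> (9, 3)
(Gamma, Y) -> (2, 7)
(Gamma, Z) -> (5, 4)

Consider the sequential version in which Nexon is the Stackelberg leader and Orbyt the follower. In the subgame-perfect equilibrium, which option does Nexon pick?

Alpha

Orbyt best-responds to each possible Nexon move:
- Alpha: Orbyt compares 1, 6, 3 and picks Y; Nexon would get 5.
- Beta: Orbyt compares 4, 5, 9 and picks Z; Nexon would get 4.
- Gamma: Orbyt compares 3, 7, 4 and picks Y; Nexon would get 2.
Nexon's induced payoffs are 5, 4, 2, so Nexon commits to Alpha. Subgame-perfect outcome: (Alpha, Y) with payoffs (5, 6).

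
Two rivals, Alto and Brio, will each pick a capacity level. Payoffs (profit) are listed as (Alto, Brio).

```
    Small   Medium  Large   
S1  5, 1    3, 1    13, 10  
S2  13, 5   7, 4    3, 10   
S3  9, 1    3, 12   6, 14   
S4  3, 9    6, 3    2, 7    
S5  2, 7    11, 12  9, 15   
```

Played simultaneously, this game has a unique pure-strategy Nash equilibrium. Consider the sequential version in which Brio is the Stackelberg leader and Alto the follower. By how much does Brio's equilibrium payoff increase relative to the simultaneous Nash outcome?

Alto best-responds to each possible Brio move:
- Small → Alto plays S2 (best of 5, 13, 9, 3, 2); Brio gets 5.
- Medium → Alto plays S5 (best of 3, 7, 3, 6, 11); Brio gets 12.
- Large → Alto plays S1 (best of 13, 3, 6, 2, 9); Brio gets 10.
Among 5, 12, 10, the best is 12 at Medium. Subgame-perfect outcome: (S5, Medium) with payoffs (11, 12).
Under simultaneous play:
Alto's best replies: Small→S2; Medium→S5; Large→S1.
Brio's best replies: S1→Large; S2→Large; S3→Large; S4→Small; S5→Large.
The unique mutual best reply is (S1, Large), giving (13, 10).
Brio's commitment gain: 12 − 10 = 2.

2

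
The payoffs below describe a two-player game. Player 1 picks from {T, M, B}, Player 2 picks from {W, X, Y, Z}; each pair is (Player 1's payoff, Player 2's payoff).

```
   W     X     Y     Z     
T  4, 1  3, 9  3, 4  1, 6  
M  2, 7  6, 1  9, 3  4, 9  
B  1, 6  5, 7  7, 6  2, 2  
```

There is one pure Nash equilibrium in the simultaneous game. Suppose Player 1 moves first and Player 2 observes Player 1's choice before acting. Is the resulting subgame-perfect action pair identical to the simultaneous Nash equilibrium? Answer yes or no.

no

Backward induction with Player 1 moving first.
- T: BR = X, leader payoff 3.
- M: BR = Z, leader payoff 4.
- B: BR = X, leader payoff 5.
Maximizing over 3, 4, 5, Player 1 chooses B. Subgame-perfect outcome: (B, X) with payoffs (5, 7).
Under simultaneous play:
Player 1's best replies: W→T; X→M; Y→M; Z→M.
Player 2's best replies: T→X; M→Z; B→X.
The unique mutual best reply is (M, Z), giving (4, 9).
Sequential outcome (B, X) differs from the Nash profile (M, Z).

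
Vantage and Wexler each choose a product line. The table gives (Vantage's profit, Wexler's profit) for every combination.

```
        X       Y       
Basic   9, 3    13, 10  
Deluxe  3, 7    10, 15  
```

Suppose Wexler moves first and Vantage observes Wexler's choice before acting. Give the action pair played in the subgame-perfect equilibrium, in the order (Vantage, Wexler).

Solve by backward induction (Wexler leads).
- X: BR = Basic, leader payoff 3.
- Y: BR = Basic, leader payoff 10.
Maximizing over 3, 10, Wexler chooses Y. Subgame-perfect outcome: (Basic, Y) with payoffs (13, 10).

(Basic, Y)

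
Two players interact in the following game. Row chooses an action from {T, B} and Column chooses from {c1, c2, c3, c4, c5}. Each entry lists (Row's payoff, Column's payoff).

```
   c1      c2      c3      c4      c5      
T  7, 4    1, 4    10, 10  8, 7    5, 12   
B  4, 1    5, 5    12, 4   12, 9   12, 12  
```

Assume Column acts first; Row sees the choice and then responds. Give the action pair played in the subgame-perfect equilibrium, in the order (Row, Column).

(B, c5)

Row best-responds to each possible Column move:
- c1: Row compares 7, 4 and picks T; Column would get 4.
- c2: Row compares 1, 5 and picks B; Column would get 5.
- c3: Row compares 10, 12 and picks B; Column would get 4.
- c4: Row compares 8, 12 and picks B; Column would get 9.
- c5: Row compares 5, 12 and picks B; Column would get 12.
Maximizing over 4, 5, 4, 9, 12, Column chooses c5. Subgame-perfect outcome: (B, c5) with payoffs (12, 12).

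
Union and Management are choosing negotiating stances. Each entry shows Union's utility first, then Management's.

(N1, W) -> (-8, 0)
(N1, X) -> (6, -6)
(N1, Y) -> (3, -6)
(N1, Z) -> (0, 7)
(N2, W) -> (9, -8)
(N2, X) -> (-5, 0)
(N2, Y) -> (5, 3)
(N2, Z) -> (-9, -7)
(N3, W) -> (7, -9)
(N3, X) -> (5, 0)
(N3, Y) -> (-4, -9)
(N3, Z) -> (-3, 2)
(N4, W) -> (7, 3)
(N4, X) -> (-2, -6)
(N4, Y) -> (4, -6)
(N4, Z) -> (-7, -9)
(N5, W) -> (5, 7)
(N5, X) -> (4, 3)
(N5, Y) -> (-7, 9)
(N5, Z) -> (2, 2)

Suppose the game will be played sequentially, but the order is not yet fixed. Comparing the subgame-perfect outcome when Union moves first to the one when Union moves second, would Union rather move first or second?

If Union leads: Management's best replies are N1→Z, N2→Y, N3→Z, N4→W, N5→Y; Union's induced payoffs 0, 5, -3, 7, -7; outcome (N4, W), payoffs (7, 3).
If Management leads: Union's best replies are W→N2, X→N1, Y→N2, Z→N5; Management's induced payoffs -8, -6, 3, 2; outcome (N2, Y), payoffs (5, 3).
Union gets 7 moving first and 5 moving second, so Union prefers to move first.

first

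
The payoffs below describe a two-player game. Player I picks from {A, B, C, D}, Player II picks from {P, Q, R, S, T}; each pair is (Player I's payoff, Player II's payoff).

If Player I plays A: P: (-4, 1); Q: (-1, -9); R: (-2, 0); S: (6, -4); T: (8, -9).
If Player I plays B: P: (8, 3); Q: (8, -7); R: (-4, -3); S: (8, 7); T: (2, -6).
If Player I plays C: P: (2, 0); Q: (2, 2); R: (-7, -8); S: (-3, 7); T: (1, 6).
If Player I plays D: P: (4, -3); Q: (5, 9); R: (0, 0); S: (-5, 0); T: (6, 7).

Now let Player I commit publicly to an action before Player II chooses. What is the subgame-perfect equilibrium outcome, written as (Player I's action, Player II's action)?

(B, S)

Backward induction with Player I moving first.
- A: Player II compares 1, -9, 0, -4, -9 and picks P; Player I would get -4.
- B: Player II compares 3, -7, -3, 7, -6 and picks S; Player I would get 8.
- C: Player II compares 0, 2, -8, 7, 6 and picks S; Player I would get -3.
- D: Player II compares -3, 9, 0, 0, 7 and picks Q; Player I would get 5.
Among -4, 8, -3, 5, the best is 8 at B. Subgame-perfect outcome: (B, S) with payoffs (8, 7).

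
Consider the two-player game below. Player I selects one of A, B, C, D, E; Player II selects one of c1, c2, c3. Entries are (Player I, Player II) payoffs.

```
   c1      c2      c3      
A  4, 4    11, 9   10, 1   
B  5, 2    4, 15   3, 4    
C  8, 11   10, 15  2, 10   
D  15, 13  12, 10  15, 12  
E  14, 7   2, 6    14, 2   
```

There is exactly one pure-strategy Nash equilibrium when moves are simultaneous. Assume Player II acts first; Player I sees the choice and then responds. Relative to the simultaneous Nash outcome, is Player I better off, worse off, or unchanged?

Solve by backward induction (Player II leads).
- c1: BR = D, leader payoff 13.
- c2: BR = D, leader payoff 10.
- c3: BR = D, leader payoff 12.
Among 13, 10, 12, the best is 13 at c1. Subgame-perfect outcome: (D, c1) with payoffs (15, 13).
Now find the simultaneous Nash equilibrium.
Player I's best replies: c1→D; c2→D; c3→D.
Player II's best replies: A→c2; B→c2; C→c2; D→c1; E→c1.
The unique mutual best reply is (D, c1), giving (15, 13).
Player I earns 15 sequentially versus 15 at the Nash outcome: unchanged.

unchanged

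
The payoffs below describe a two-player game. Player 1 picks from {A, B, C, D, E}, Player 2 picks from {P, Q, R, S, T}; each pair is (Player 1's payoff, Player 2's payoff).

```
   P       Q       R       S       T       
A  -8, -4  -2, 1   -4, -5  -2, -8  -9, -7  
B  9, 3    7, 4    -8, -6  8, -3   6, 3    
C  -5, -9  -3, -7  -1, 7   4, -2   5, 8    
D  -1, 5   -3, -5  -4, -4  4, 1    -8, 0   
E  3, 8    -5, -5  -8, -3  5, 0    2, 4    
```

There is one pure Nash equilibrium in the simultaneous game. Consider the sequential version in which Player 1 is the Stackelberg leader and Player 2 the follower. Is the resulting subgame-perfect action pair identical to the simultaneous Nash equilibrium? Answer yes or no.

Solve by backward induction (Player 1 leads).
- A: Player 2 compares -4, 1, -5, -8, -7 and picks Q; Player 1 would get -2.
- B: Player 2 compares 3, 4, -6, -3, 3 and picks Q; Player 1 would get 7.
- C: Player 2 compares -9, -7, 7, -2, 8 and picks T; Player 1 would get 5.
- D: Player 2 compares 5, -5, -4, 1, 0 and picks P; Player 1 would get -1.
- E: Player 2 compares 8, -5, -3, 0, 4 and picks P; Player 1 would get 3.
Among -2, 7, 5, -1, 3, the best is 7 at B. Subgame-perfect outcome: (B, Q) with payoffs (7, 4).
Under simultaneous play:
Player 1's best replies: P→B; Q→B; R→C; S→B; T→B.
Player 2's best replies: A→Q; B→Q; C→T; D→P; E→P.
The unique mutual best reply is (B, Q), giving (7, 4).
Sequential outcome (B, Q) coincides with the Nash profile (B, Q).

yes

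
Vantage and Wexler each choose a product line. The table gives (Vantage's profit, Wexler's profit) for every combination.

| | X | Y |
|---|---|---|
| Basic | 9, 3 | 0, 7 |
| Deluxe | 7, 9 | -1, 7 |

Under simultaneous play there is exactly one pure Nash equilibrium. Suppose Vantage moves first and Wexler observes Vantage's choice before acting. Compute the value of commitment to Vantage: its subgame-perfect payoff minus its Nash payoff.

7

Wexler best-responds to each possible Vantage move:
- Basic: Wexler compares 3, 7 and picks Y; Vantage would get 0.
- Deluxe: Wexler compares 9, 7 and picks X; Vantage would get 7.
Among 0, 7, the best is 7 at Deluxe. Subgame-perfect outcome: (Deluxe, X) with payoffs (7, 9).
Now find the simultaneous Nash equilibrium.
Vantage's best replies: X→Basic; Y→Basic.
Wexler's best replies: Basic→Y; Deluxe→X.
Only (Basic, Y) has each player best-responding; Nash payoffs (0, 7).
Vantage's commitment gain: 7 − 0 = 7.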